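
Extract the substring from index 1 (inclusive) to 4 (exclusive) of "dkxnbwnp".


Input string: 'dkxnbwnp'
Operation: slice [1:4]
Extract characters: s[1]='k', s[2]='x', s[3]='n'
Result: kxn


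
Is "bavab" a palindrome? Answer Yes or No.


Input string: 'bavab'
Reversed: 'bavab'
Compare pairs: s[0]='b' vs s[4]='b' (match), s[1]='a' vs s[3]='a' (match)
Palindrome: Yes


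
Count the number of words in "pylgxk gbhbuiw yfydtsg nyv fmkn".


Input string: 'pylgxk gbhbuiw yfydtsg nyv fmkn'
Operation: split by spaces
Words found: 'pylgxk', 'gbhbuiw', 'yfydtsg', 'nyv', 'fmkn'
Word count: 5


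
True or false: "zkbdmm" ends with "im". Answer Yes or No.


Input string: 'zkbdmm'
Suffix to check: 'im'
Last 2 characters of input: 'mm'
Match: False
Result: No


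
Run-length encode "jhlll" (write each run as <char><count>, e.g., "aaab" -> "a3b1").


Input: 'jhlll'
Operation: identify consecutive runs
Runs: 'j' -> j1, 'h' -> h1, 'lll' -> l3
Encoded: j1h1l3


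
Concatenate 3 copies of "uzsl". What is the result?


Input string: 'uzsl'
Operation: repeat 3 times
Concatenation: 'uzsl' + 'uzsl' + 'uzsl'
Result: uzsluzsluzsl


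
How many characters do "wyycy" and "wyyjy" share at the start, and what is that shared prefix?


String 1: 'wyycy'
String 2: 'wyyjy'
Compare position by position:
pos 0: 'w' vs 'w' match
pos 1: 'y' vs 'y' match
pos 2: 'y' vs 'y' match
pos 3: 'c' vs 'j' differ -> stop
Longest common prefix: "wyy" (length 3)


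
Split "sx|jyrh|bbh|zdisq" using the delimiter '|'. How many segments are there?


Input string: 'sx|jyrh|bbh|zdisq'
Delimiter: '|'
Split result: 'sx', 'jyrh', 'bbh', 'zdisq'
Number of parts: 4


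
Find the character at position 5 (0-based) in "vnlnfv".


Input string: 'vnlnfv'
Operation: get character at index 5
Index mapping: s[0]='v', s[1]='n', s[2]='l', s[3]='n', s[4]='f', s[5]='v'
Result: 'v'


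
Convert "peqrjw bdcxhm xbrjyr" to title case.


Input string: 'peqrjw bdcxhm xbrjyr'
Operation: capitalize first letter of each word
Word transformations: 'peqrjw'->'Peqrjw', 'bdcxhm'->'Bdcxhm', 'xbrjyr'->'Xbrjyr'
Result: Peqrjw Bdcxhm Xbrjyr


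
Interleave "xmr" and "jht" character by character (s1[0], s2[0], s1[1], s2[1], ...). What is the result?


String 1: 'xmr'
String 2: 'jht'
Operation: alternate characters
Pairs: 'x'+'j', 'm'+'h', 'r'+'t'
Result: xjmhrt


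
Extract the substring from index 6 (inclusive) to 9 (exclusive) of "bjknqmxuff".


Input string: 'bjknqmxuff'
Operation: slice [6:9]
Extract characters: s[6]='x', s[7]='u', s[8]='f'
Result: xuf


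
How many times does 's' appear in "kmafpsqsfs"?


Input string: 'kmafpsqsfs'
Target character: 's'
Scan each position: s[5]='s', s[7]='s', s[9]='s'
Matches found at indices: 5, 7, 9
Total: 3


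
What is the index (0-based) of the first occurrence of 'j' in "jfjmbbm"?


Input string: 'jfjmbbm'
Target: 'j'
Scanning left to right: s[0]='j'
First match at index: 0


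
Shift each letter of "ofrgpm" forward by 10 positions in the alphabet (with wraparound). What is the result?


Input: 'ofrgpm', shift = 10
Operation: for each letter, (position + 10) mod 26
Mapping: 'o'(14+10=24)->'y', 'f'(5+10=15)->'p', 'r'(17+10=27, 27 mod 26=1)->'b', 'g'(6+10=16)->'q', 'p'(15+10=25)->'z', 'm'(12+10=22)->'w'
Result: ypbqzw


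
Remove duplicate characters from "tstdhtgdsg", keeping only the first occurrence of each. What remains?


Input: 'tstdhtgdsg'
Operation: keep first occurrence of each character
Scan: s[0]='t' new -> keep; s[1]='s' new -> keep; s[2]='t' seen -> skip; s[3]='d' new -> keep; s[4]='h' new -> keep; s[5]='t' seen -> skip; s[6]='g' new -> keep; s[7]='d' seen -> skip; s[8]='s' seen -> skip; s[9]='g' seen -> skip
Result: tsdhg


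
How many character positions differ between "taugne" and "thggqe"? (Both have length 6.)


String 1: 'taugne'
String 2: 'thggqe'
Compare each position: pos 0: 't'=='t', pos 1: 'a'!='h', pos 2: 'u'!='g', pos 3: 'g'=='g', pos 4: 'n'!='q', pos 5: 'e'=='e'
Differing positions: 3
Hamming distance: 3


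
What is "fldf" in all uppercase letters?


Input string: 'fldf'
Operation: convert each letter to uppercase
Mapping: 'f'->'F', 'l'->'L', 'd'->'D', 'f'->'F'
Result: FLDF


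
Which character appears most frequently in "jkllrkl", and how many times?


Input: 'jkllrkl'
Operation: tally each character
Counts: 'j':1, 'k':2, 'l':3, 'r':1
Maximum: 'l' appears 3 times


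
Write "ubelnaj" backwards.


Input string: 'ubelnaj'
Operation: reverse character order
Original order: 'u' -> 'b' -> 'e' -> 'l' -> 'n' -> 'a' -> 'j'
Reversed order: 'j' -> 'a' -> 'n' -> 'l' -> 'e' -> 'b' -> 'u'
Result: janlebu


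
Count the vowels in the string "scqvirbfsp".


Input string: 'scqvirbfsp'
Operation: count vowels (a, e, i, o, u)
Scan: s[0]='s', s[1]='c', s[2]='q', s[3]='v', s[4]='i' (vowel), s[5]='r', s[6]='b', s[7]='f', s[8]='s', s[9]='p'
Vowels found: 1
Result: 1


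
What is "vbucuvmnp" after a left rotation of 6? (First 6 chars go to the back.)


Input: 'vbucuvmnp', shift = 6
Operation: split at index 6 and swap parts
Front part s[0:6] = 'vbucuv'
Back part s[6:] = 'mnp'
Rotated = back + front = 'mnp' + 'vbucuv'
Result: mnpvbucuv


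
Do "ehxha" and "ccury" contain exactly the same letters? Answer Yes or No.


String 1: 'ehxha' -> sorted: 'aehhx'
String 2: 'ccury' -> sorted: 'ccruy'
Compare sorted forms: 'aehhx' != 'ccruy'
Anagram: No


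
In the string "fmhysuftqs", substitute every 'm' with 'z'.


Input string: 'fmhysuftqs'
Operation: replace 'm' with 'z'
Positions of 'm': 1
After replacement: fzhysuftqs


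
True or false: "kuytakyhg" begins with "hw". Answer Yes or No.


Input string: 'kuytakyhg'
Prefix to check: 'hw'
First 2 characters of input: 'ku'
Match: False
Result: No


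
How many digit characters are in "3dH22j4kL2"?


Input string: '3dH22j4kL2'
Operation: count digit characters (0-9)
Scan: '3'(digit), 'd', 'H', '2'(digit), '2'(digit), 'j', '4'(digit), 'k', 'L', '2'(digit)
Digits found: 5
Result: 5


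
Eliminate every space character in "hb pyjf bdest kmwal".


Input string: 'hb pyjf bdest kmwal'
Operation: remove all spaces
Words: 'hb', 'pyjf', 'bdest', 'kmwal'
Join without spaces: hbpyjfbdestkmwal


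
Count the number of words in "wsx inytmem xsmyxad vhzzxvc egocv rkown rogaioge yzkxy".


Input string: 'wsx inytmem xsmyxad vhzzxvc egocv rkown rogaioge yzkxy'
Operation: split by spaces
Words found: 'wsx', 'inytmem', 'xsmyxad', 'vhzzxvc', 'egocv', 'rkown', 'rogaioge', 'yzkxy'
Word count: 8


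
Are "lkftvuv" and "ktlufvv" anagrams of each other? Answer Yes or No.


String 1: 'lkftvuv' -> sorted: 'fkltuvv'
String 2: 'ktlufvv' -> sorted: 'fkltuvv'
Compare sorted forms: 'fkltuvv' == 'fkltuvv'
Anagram: Yes


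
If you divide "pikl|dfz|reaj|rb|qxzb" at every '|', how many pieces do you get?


Input string: 'pikl|dfz|reaj|rb|qxzb'
Delimiter: '|'
Split result: 'pikl', 'dfz', 'reaj', 'rb', 'qxzb'
Number of parts: 5


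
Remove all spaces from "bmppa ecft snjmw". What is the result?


Input string: 'bmppa ecft snjmw'
Operation: remove all spaces
Words: 'bmppa', 'ecft', 'snjmw'
Join without spaces: bmppaecftsnjmw


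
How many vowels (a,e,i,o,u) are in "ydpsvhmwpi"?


Input string: 'ydpsvhmwpi'
Operation: count vowels (a, e, i, o, u)
Scan: s[0]='y', s[1]='d', s[2]='p', s[3]='s', s[4]='v', s[5]='h', s[6]='m', s[7]='w', s[8]='p', s[9]='i' (vowel)
Vowels found: 1
Result: 1


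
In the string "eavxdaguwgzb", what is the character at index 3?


Input string: 'eavxdaguwgzb'
Operation: get character at index 3
Index mapping: s[0]='e', s[1]='a', s[2]='v', s[3]='x'
Result: 'x'


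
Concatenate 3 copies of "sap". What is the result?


Input string: 'sap'
Operation: repeat 3 times
Concatenation: 'sap' + 'sap' + 'sap'
Result: sapsapsap


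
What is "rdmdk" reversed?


Input string: 'rdmdk'
Operation: reverse character order
Original order: 'r' -> 'd' -> 'm' -> 'd' -> 'k'
Reversed order: 'k' -> 'd' -> 'm' -> 'd' -> 'r'
Result: kdmdr


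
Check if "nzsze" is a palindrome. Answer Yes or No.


Input string: 'nzsze'
Reversed: 'ezszn'
Compare pairs: s[0]='n' vs s[4]='e' (mismatch), s[1]='z' vs s[3]='z' (match)
Palindrome: No


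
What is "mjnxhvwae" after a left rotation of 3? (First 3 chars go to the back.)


Input: 'mjnxhvwae', shift = 3
Operation: split at index 3 and swap parts
Front part s[0:3] = 'mjn'
Back part s[3:] = 'xhvwae'
Rotated = back + front = 'xhvwae' + 'mjn'
Result: xhvwaemjn


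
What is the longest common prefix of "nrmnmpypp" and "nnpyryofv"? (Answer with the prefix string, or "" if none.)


String 1: 'nrmnmpypp'
String 2: 'nnpyryofv'
Compare position by position:
pos 0: 'n' vs 'n' match
pos 1: 'r' vs 'n' differ -> stop
Longest common prefix: "n" (length 1)


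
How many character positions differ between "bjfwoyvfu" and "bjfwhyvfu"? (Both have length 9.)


String 1: 'bjfwoyvfu'
String 2: 'bjfwhyvfu'
Compare each position: pos 0: 'b'=='b', pos 1: 'j'=='j', pos 2: 'f'=='f', pos 3: 'w'=='w', pos 4: 'o'!='h', pos 5: 'y'=='y', pos 6: 'v'=='v', pos 7: 'f'=='f', pos 8: 'u'=='u'
Differing positions: 1
Hamming distance: 1


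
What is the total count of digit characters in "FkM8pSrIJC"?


Input string: 'FkM8pSrIJC'
Operation: count digit characters (0-9)
Scan: 'F', 'k', 'M', '8'(digit), 'p', 'S', 'r', 'I', 'J', 'C'
Digits found: 1
Result: 1


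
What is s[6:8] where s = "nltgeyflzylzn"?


Input string: 'nltgeyflzylzn'
Operation: slice [6:8]
Extract characters: s[6]='f', s[7]='l'
Result: fl


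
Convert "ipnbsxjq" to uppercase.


Input string: 'ipnbsxjq'
Operation: convert each letter to uppercase
Mapping: 'i'->'I', 'p'->'P', 'n'->'N', 'b'->'B', 's'->'S', 'x'->'X', 'j'->'J', 'q'->'Q'
Result: IPNBSXJQ


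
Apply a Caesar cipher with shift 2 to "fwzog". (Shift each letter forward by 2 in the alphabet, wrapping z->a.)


Input: 'fwzog', shift = 2
Operation: for each letter, (position + 2) mod 26
Mapping: 'f'(5+2=7)->'h', 'w'(22+2=24)->'y', 'z'(25+2=27, 27 mod 26=1)->'b', 'o'(14+2=16)->'q', 'g'(6+2=8)->'i'
Result: hybqi


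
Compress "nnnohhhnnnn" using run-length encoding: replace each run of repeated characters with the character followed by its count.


Input: 'nnnohhhnnnn'
Operation: identify consecutive runs
Runs: 'nnn' -> n3, 'o' -> o1, 'hhh' -> h3, 'nnnn' -> n4
Encoded: n3o1h3n4


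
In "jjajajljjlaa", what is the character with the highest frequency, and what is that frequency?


Input: 'jjajajljjlaa'
Operation: tally each character
Counts: 'a':4, 'j':6, 'l':2
Maximum: 'j' appears 6 times


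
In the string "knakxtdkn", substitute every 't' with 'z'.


Input string: 'knakxtdkn'
Operation: replace 't' with 'z'
Positions of 't': 5
After replacement: knakxzdkn


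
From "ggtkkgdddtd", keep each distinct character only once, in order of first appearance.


Input: 'ggtkkgdddtd'
Operation: keep first occurrence of each character
Scan: s[0]='g' new -> keep; s[1]='g' seen -> skip; s[2]='t' new -> keep; s[3]='k' new -> keep; s[4]='k' seen -> skip; s[5]='g' seen -> skip; s[6]='d' new -> keep; s[7]='d' seen -> skip; s[8]='d' seen -> skip; s[9]='t' seen -> skip; s[10]='d' seen -> skip
Result: gtkd


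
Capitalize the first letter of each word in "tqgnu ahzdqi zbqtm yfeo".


Input string: 'tqgnu ahzdqi zbqtm yfeo'
Operation: capitalize first letter of each word
Word transformations: 'tqgnu'->'Tqgnu', 'ahzdqi'->'Ahzdqi', 'zbqtm'->'Zbqtm', 'yfeo'->'Yfeo'
Result: Tqgnu Ahzdqi Zbqtm Yfeo


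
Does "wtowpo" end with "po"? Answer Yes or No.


Input string: 'wtowpo'
Suffix to check: 'po'
Last 2 characters of input: 'po'
Match: True
Result: Yes


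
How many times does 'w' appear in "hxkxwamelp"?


Input string: 'hxkxwamelp'
Target character: 'w'
Scan each position: s[4]='w'
Matches found at indices: 4
Total: 1


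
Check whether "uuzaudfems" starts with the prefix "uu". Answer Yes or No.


Input string: 'uuzaudfems'
Prefix to check: 'uu'
First 2 characters of input: 'uu'
Match: True
Result: Yes


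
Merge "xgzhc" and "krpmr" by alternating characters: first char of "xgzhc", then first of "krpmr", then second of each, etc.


String 1: 'xgzhc'
String 2: 'krpmr'
Operation: alternate characters
Pairs: 'x'+'k', 'g'+'r', 'z'+'p', 'h'+'m', 'c'+'r'
Result: xkgrzphmcr


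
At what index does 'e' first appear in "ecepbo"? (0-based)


Input string: 'ecepbo'
Target: 'e'
Scanning left to right: s[0]='e'
First match at index: 0


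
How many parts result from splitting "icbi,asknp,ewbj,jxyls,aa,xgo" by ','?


Input string: 'icbi,asknp,ewbj,jxyls,aa,xgo'
Delimiter: ','
Split result: 'icbi', 'asknp', 'ewbj', 'jxyls', 'aa', 'xgo'
Number of parts: 6


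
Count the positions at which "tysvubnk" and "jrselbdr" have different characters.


String 1: 'tysvubnk'
String 2: 'jrselbdr'
Compare each position: pos 0: 't'!='j', pos 1: 'y'!='r', pos 2: 's'=='s', pos 3: 'v'!='e', pos 4: 'u'!='l', pos 5: 'b'=='b', pos 6: 'n'!='d', pos 7: 'k'!='r'
Differing positions: 6
Hamming distance: 6


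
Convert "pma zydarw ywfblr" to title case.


Input string: 'pma zydarw ywfblr'
Operation: capitalize first letter of each word
Word transformations: 'pma'->'Pma', 'zydarw'->'Zydarw', 'ywfblr'->'Ywfblr'
Result: Pma Zydarw Ywfblr


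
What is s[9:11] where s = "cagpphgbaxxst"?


Input string: 'cagpphgbaxxst'
Operation: slice [9:11]
Extract characters: s[9]='x', s[10]='x'
Result: xx


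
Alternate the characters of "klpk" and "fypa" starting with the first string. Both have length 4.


String 1: 'klpk'
String 2: 'fypa'
Operation: alternate characters
Pairs: 'k'+'f', 'l'+'y', 'p'+'p', 'k'+'a'
Result: kflyppka


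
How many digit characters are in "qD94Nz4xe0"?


Input string: 'qD94Nz4xe0'
Operation: count digit characters (0-9)
Scan: 'q', 'D', '9'(digit), '4'(digit), 'N', 'z', '4'(digit), 'x', 'e', '0'(digit)
Digits found: 4
Result: 4


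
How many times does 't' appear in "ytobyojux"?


Input string: 'ytobyojux'
Target character: 't'
Scan each position: s[1]='t'
Matches found at indices: 1
Total: 1


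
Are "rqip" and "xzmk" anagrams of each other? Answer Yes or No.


String 1: 'rqip' -> sorted: 'ipqr'
String 2: 'xzmk' -> sorted: 'kmxz'
Compare sorted forms: 'ipqr' != 'kmxz'
Anagram: No


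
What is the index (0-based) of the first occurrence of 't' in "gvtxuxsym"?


Input string: 'gvtxuxsym'
Target: 't'
Scanning left to right: s[0]='g', s[1]='v', s[2]='t'
First match at index: 2


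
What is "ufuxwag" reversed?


Input string: 'ufuxwag'
Operation: reverse character order
Original order: 'u' -> 'f' -> 'u' -> 'x' -> 'w' -> 'a' -> 'g'
Reversed order: 'g' -> 'a' -> 'w' -> 'x' -> 'u' -> 'f' -> 'u'
Result: gawxufu


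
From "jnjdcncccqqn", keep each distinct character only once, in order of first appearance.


Input: 'jnjdcncccqqn'
Operation: keep first occurrence of each character
Scan: s[0]='j' new -> keep; s[1]='n' new -> keep; s[2]='j' seen -> skip; s[3]='d' new -> keep; s[4]='c' new -> keep; s[5]='n' seen -> skip; s[6]='c' seen -> skip; s[7]='c' seen -> skip; s[8]='c' seen -> skip; s[9]='q' new -> keep; s[10]='q' seen -> skip; s[11]='n' seen -> skip
Result: jndcq


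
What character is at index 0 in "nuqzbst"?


Input string: 'nuqzbst'
Operation: get character at index 0
Index mapping: s[0]='n'
Result: 'n'


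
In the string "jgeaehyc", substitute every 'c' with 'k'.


Input string: 'jgeaehyc'
Operation: replace 'c' with 'k'
Positions of 'c': 7
After replacement: jgeaehyk


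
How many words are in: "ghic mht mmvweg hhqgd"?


Input string: 'ghic mht mmvweg hhqgd'
Operation: split by spaces
Words found: 'ghic', 'mht', 'mmvweg', 'hhqgd'
Word count: 4


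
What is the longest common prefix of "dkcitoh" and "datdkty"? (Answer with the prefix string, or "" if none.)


String 1: 'dkcitoh'
String 2: 'datdkty'
Compare position by position:
pos 0: 'd' vs 'd' match
pos 1: 'k' vs 'a' differ -> stop
Longest common prefix: "d" (length 1)


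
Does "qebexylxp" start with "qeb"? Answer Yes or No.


Input string: 'qebexylxp'
Prefix to check: 'qeb'
First 3 characters of input: 'qeb'
Match: True
Result: Yes


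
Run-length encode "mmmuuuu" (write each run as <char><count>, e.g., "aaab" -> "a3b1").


Input: 'mmmuuuu'
Operation: identify consecutive runs
Runs: 'mmm' -> m3, 'uuuu' -> u4
Encoded: m3u4


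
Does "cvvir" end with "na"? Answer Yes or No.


Input string: 'cvvir'
Suffix to check: 'na'
Last 2 characters of input: 'ir'
Match: False
Result: No


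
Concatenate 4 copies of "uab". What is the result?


Input string: 'uab'
Operation: repeat 4 times
Concatenation: 'uab' + 'uab' + 'uab' + 'uab'
Result: uabuabuabuab


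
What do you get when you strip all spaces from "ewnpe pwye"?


Input string: 'ewnpe pwye'
Operation: remove all spaces
Words: 'ewnpe', 'pwye'
Join without spaces: ewnpepwye


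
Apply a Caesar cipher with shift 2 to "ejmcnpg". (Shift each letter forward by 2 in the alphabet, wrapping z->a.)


Input: 'ejmcnpg', shift = 2
Operation: for each letter, (position + 2) mod 26
Mapping: 'e'(4+2=6)->'g', 'j'(9+2=11)->'l', 'm'(12+2=14)->'o', 'c'(2+2=4)->'e', 'n'(13+2=15)->'p', 'p'(15+2=17)->'r', 'g'(6+2=8)->'i'
Result: gloepri


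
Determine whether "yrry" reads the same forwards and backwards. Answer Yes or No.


Input string: 'yrry'
Reversed: 'yrry'
Compare pairs: s[0]='y' vs s[3]='y' (match), s[1]='r' vs s[2]='r' (match)
Palindrome: Yes


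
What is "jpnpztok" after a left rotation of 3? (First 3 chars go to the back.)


Input: 'jpnpztok', shift = 3
Operation: split at index 3 and swap parts
Front part s[0:3] = 'jpn'
Back part s[3:] = 'pztok'
Rotated = back + front = 'pztok' + 'jpn'
Result: pztokjpn


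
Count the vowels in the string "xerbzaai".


Input string: 'xerbzaai'
Operation: count vowels (a, e, i, o, u)
Scan: s[0]='x', s[1]='e' (vowel), s[2]='r', s[3]='b', s[4]='z', s[5]='a' (vowel), s[6]='a' (vowel), s[7]='i' (vowel)
Vowels found: 4
Result: 4


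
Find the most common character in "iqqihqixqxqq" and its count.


Input: 'iqqihqixqxqq'
Operation: tally each character
Counts: 'h':1, 'i':3, 'q':6, 'x':2
Maximum: 'q' appears 6 times


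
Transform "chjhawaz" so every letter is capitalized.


Input string: 'chjhawaz'
Operation: convert each letter to uppercase
Mapping: 'c'->'C', 'h'->'H', 'j'->'J', 'h'->'H', 'a'->'A', 'w'->'W', 'a'->'A', 'z'->'Z'
Result: CHJHAWAZ


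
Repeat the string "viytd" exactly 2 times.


Input string: 'viytd'
Operation: repeat 2 times
Concatenation: 'viytd' + 'viytd'
Result: viytdviytd


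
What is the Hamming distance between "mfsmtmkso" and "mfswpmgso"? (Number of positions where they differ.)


String 1: 'mfsmtmkso'
String 2: 'mfswpmgso'
Compare each position: pos 0: 'm'=='m', pos 1: 'f'=='f', pos 2: 's'=='s', pos 3: 'm'!='w', pos 4: 't'!='p', pos 5: 'm'=='m', pos 6: 'k'!='g', pos 7: 's'=='s', pos 8: 'o'=='o'
Differing positions: 3
Hamming distance: 3


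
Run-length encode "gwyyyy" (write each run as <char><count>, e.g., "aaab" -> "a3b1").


Input: 'gwyyyy'
Operation: identify consecutive runs
Runs: 'g' -> g1, 'w' -> w1, 'yyyy' -> y4
Encoded: g1w1y4


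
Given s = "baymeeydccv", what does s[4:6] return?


Input string: 'baymeeydccv'
Operation: slice [4:6]
Extract characters: s[4]='e', s[5]='e'
Result: ee


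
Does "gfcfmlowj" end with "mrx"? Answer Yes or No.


Input string: 'gfcfmlowj'
Suffix to check: 'mrx'
Last 3 characters of input: 'owj'
Match: False
Result: No


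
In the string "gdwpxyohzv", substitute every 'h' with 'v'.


Input string: 'gdwpxyohzv'
Operation: replace 'h' with 'v'
Positions of 'h': 7
After replacement: gdwpxyovzv


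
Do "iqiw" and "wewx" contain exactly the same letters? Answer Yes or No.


String 1: 'iqiw' -> sorted: 'iiqw'
String 2: 'wewx' -> sorted: 'ewwx'
Compare sorted forms: 'iiqw' != 'ewwx'
Anagram: No


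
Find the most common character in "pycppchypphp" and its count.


Input: 'pycppchypphp'
Operation: tally each character
Counts: 'c':2, 'h':2, 'p':6, 'y':2
Maximum: 'p' appears 6 times


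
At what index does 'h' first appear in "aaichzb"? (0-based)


Input string: 'aaichzb'
Target: 'h'
Scanning left to right: s[0]='a', s[1]='a', s[2]='i', s[3]='c', s[4]='h'
First match at index: 4


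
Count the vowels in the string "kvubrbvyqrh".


Input string: 'kvubrbvyqrh'
Operation: count vowels (a, e, i, o, u)
Scan: s[0]='k', s[1]='v', s[2]='u' (vowel), s[3]='b', s[4]='r', s[5]='b', s[6]='v', s[7]='y', s[8]='q', s[9]='r', s[10]='h'
Vowels found: 1
Result: 1


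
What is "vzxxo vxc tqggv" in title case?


Input string: 'vzxxo vxc tqggv'
Operation: capitalize first letter of each word
Word transformations: 'vzxxo'->'Vzxxo', 'vxc'->'Vxc', 'tqggv'->'Tqggv'
Result: Vzxxo Vxc Tqggv


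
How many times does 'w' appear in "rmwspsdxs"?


Input string: 'rmwspsdxs'
Target character: 'w'
Scan each position: s[2]='w'
Matches found at indices: 2
Total: 1


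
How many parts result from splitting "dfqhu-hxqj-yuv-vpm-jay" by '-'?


Input string: 'dfqhu-hxqj-yuv-vpm-jay'
Delimiter: '-'
Split result: 'dfqhu', 'hxqj', 'yuv', 'vpm', 'jay'
Number of parts: 5


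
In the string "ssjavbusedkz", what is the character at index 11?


Input string: 'ssjavbusedkz'
Operation: get character at index 11
Index mapping: s[0]='s', s[1]='s', s[2]='j', s[3]='a', s[4]='v', s[5]='b', s[6]='u', s[7]='s', s[8]='e', s[9]='d', s[10]='k', s[11]='z'
Result: 'z'


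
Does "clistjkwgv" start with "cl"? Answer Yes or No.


Input string: 'clistjkwgv'
Prefix to check: 'cl'
First 2 characters of input: 'cl'
Match: True
Result: Yes


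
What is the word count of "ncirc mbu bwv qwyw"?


Input string: 'ncirc mbu bwv qwyw'
Operation: split by spaces
Words found: 'ncirc', 'mbu', 'bwv', 'qwyw'
Word count: 4


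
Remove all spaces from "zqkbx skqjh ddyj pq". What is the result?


Input string: 'zqkbx skqjh ddyj pq'
Operation: remove all spaces
Words: 'zqkbx', 'skqjh', 'ddyj', 'pq'
Join without spaces: zqkbxskqjhddyjpq


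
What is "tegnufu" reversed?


Input string: 'tegnufu'
Operation: reverse character order
Original order: 't' -> 'e' -> 'g' -> 'n' -> 'u' -> 'f' -> 'u'
Reversed order: 'u' -> 'f' -> 'u' -> 'n' -> 'g' -> 'e' -> 't'
Result: ufunget


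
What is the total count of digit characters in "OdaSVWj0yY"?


Input string: 'OdaSVWj0yY'
Operation: count digit characters (0-9)
Scan: 'O', 'd', 'a', 'S', 'V', 'W', 'j', '0'(digit), 'y', 'Y'
Digits found: 1
Result: 1


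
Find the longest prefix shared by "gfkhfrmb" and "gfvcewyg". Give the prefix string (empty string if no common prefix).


String 1: 'gfkhfrmb'
String 2: 'gfvcewyg'
Compare position by position:
pos 0: 'g' vs 'g' match
pos 1: 'f' vs 'f' match
pos 2: 'k' vs 'v' differ -> stop
Longest common prefix: "gf" (length 2)


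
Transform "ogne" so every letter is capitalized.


Input string: 'ogne'
Operation: convert each letter to uppercase
Mapping: 'o'->'O', 'g'->'G', 'n'->'N', 'e'->'E'
Result: OGNE


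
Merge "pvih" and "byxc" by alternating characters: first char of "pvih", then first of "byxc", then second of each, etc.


String 1: 'pvih'
String 2: 'byxc'
Operation: alternate characters
Pairs: 'p'+'b', 'v'+'y', 'i'+'x', 'h'+'c'
Result: pbvyixhc


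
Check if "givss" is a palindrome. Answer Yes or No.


Input string: 'givss'
Reversed: 'ssvig'
Compare pairs: s[0]='g' vs s[4]='s' (mismatch), s[1]='i' vs s[3]='s' (mismatch)
Palindrome: No


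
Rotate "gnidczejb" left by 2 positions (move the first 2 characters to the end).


Input: 'gnidczejb', shift = 2
Operation: split at index 2 and swap parts
Front part s[0:2] = 'gn'
Back part s[2:] = 'idczejb'
Rotated = back + front = 'idczejb' + 'gn'
Result: idczejbgn


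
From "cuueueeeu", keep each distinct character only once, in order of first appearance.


Input: 'cuueueeeu'
Operation: keep first occurrence of each character
Scan: s[0]='c' new -> keep; s[1]='u' new -> keep; s[2]='u' seen -> skip; s[3]='e' new -> keep; s[4]='u' seen -> skip; s[5]='e' seen -> skip; s[6]='e' seen -> skip; s[7]='e' seen -> skip; s[8]='u' seen -> skip
Result: cue


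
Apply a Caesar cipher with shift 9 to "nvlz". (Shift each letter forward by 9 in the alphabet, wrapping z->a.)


Input: 'nvlz', shift = 9
Operation: for each letter, (position + 9) mod 26
Mapping: 'n'(13+9=22)->'w', 'v'(21+9=30, 30 mod 26=4)->'e', 'l'(11+9=20)->'u', 'z'(25+9=34, 34 mod 26=8)->'i'
Result: weui


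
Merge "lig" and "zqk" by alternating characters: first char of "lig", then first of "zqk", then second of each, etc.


String 1: 'lig'
String 2: 'zqk'
Operation: alternate characters
Pairs: 'l'+'z', 'i'+'q', 'g'+'k'
Result: lziqgk


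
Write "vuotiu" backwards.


Input string: 'vuotiu'
Operation: reverse character order
Original order: 'v' -> 'u' -> 'o' -> 't' -> 'i' -> 'u'
Reversed order: 'u' -> 'i' -> 't' -> 'o' -> 'u' -> 'v'
Result: uitouv


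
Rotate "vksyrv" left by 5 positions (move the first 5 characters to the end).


Input: 'vksyrv', shift = 5
Operation: split at index 5 and swap parts
Front part s[0:5] = 'vksyr'
Back part s[5:] = 'v'
Rotated = back + front = 'v' + 'vksyr'
Result: vvksyr


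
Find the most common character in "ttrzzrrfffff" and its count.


Input: 'ttrzzrrfffff'
Operation: tally each character
Counts: 'f':5, 'r':3, 't':2, 'z':2
Maximum: 'f' appears 5 times


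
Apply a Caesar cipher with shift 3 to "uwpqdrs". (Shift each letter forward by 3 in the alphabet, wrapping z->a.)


Input: 'uwpqdrs', shift = 3
Operation: for each letter, (position + 3) mod 26
Mapping: 'u'(20+3=23)->'x', 'w'(22+3=25)->'z', 'p'(15+3=18)->'s', 'q'(16+3=19)->'t', 'd'(3+3=6)->'g', 'r'(17+3=20)->'u', 's'(18+3=21)->'v'
Result: xzstguv


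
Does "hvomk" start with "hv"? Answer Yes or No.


Input string: 'hvomk'
Prefix to check: 'hv'
First 2 characters of input: 'hv'
Match: True
Result: Yes


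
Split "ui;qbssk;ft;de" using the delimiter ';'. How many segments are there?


Input string: 'ui;qbssk;ft;de'
Delimiter: ';'
Split result: 'ui', 'qbssk', 'ft', 'de'
Number of parts: 4


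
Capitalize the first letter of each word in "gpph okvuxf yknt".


Input string: 'gpph okvuxf yknt'
Operation: capitalize first letter of each word
Word transformations: 'gpph'->'Gpph', 'okvuxf'->'Okvuxf', 'yknt'->'Yknt'
Result: Gpph Okvuxf Yknt


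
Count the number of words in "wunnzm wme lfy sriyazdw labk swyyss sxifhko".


Input string: 'wunnzm wme lfy sriyazdw labk swyyss sxifhko'
Operation: split by spaces
Words found: 'wunnzm', 'wme', 'lfy', 'sriyazdw', 'labk', 'swyyss', 'sxifhko'
Word count: 7


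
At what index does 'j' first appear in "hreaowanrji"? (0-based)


Input string: 'hreaowanrji'
Target: 'j'
Scanning left to right: s[0]='h', s[1]='r', s[2]='e', s[3]='a', s[4]='o', s[5]='w', s[6]='a', s[7]='n', s[8]='r', s[9]='j'
First match at index: 9


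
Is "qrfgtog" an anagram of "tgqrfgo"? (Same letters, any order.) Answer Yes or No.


String 1: 'tgqrfgo' -> sorted: 'fggoqrt'
String 2: 'qrfgtog' -> sorted: 'fggoqrt'
Compare sorted forms: 'fggoqrt' == 'fggoqrt'
Anagram: Yes


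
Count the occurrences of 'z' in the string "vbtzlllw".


Input string: 'vbtzlllw'
Target character: 'z'
Scan each position: s[3]='z'
Matches found at indices: 3
Total: 1


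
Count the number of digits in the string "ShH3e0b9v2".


Input string: 'ShH3e0b9v2'
Operation: count digit characters (0-9)
Scan: 'S', 'h', 'H', '3'(digit), 'e', '0'(digit), 'b', '9'(digit), 'v', '2'(digit)
Digits found: 4
Result: 4


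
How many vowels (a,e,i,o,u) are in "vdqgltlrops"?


Input string: 'vdqgltlrops'
Operation: count vowels (a, e, i, o, u)
Scan: s[0]='v', s[1]='d', s[2]='q', s[3]='g', s[4]='l', s[5]='t', s[6]='l', s[7]='r', s[8]='o' (vowel), s[9]='p', s[10]='s'
Vowels found: 1
Result: 1


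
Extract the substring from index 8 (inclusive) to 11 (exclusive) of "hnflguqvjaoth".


Input string: 'hnflguqvjaoth'
Operation: slice [8:11]
Extract characters: s[8]='j', s[9]='a', s[10]='o'
Result: jao


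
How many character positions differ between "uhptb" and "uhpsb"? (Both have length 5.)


String 1: 'uhptb'
String 2: 'uhpsb'
Compare each position: pos 0: 'u'=='u', pos 1: 'h'=='h', pos 2: 'p'=='p', pos 3: 't'!='s', pos 4: 'b'=='b'
Differing positions: 1
Hamming distance: 1


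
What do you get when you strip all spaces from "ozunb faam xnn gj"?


Input string: 'ozunb faam xnn gj'
Operation: remove all spaces
Words: 'ozunb', 'faam', 'xnn', 'gj'
Join without spaces: ozunbfaamxnngj


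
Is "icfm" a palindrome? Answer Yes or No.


Input string: 'icfm'
Reversed: 'mfci'
Compare pairs: s[0]='i' vs s[3]='m' (mismatch), s[1]='c' vs s[2]='f' (mismatch)
Palindrome: No


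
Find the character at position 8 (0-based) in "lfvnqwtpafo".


Input string: 'lfvnqwtpafo'
Operation: get character at index 8
Index mapping: s[0]='l', s[1]='f', s[2]='v', s[3]='n', s[4]='q', s[5]='w', s[6]='t', s[7]='p', s[8]='a'
Result: 'a'


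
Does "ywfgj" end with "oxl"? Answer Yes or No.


Input string: 'ywfgj'
Suffix to check: 'oxl'
Last 3 characters of input: 'fgj'
Match: False
Result: No


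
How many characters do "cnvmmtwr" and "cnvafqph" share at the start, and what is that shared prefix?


String 1: 'cnvmmtwr'
String 2: 'cnvafqph'
Compare position by position:
pos 0: 'c' vs 'c' match
pos 1: 'n' vs 'n' match
pos 2: 'v' vs 'v' match
pos 3: 'm' vs 'a' differ -> stop
Longest common prefix: "cnv" (length 3)


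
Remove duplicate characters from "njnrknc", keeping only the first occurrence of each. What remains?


Input: 'njnrknc'
Operation: keep first occurrence of each character
Scan: s[0]='n' new -> keep; s[1]='j' new -> keep; s[2]='n' seen -> skip; s[3]='r' new -> keep; s[4]='k' new -> keep; s[5]='n' seen -> skip; s[6]='c' new -> keep
Result: njrkc


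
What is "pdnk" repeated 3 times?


Input string: 'pdnk'
Operation: repeat 3 times
Concatenation: 'pdnk' + 'pdnk' + 'pdnk'
Result: pdnkpdnkpdnk


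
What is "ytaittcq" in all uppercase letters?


Input string: 'ytaittcq'
Operation: convert each letter to uppercase
Mapping: 'y'->'Y', 't'->'T', 'a'->'A', 'i'->'I', 't'->'T', 't'->'T', 'c'->'C', 'q'->'Q'
Result: YTAITTCQ


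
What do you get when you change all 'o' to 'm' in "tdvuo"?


Input string: 'tdvuo'
Operation: replace 'o' with 'm'
Positions of 'o': 4
After replacement: tdvum


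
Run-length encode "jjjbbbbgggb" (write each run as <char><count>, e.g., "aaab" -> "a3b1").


Input: 'jjjbbbbgggb'
Operation: identify consecutive runs
Runs: 'jjj' -> j3, 'bbbb' -> b4, 'ggg' -> g3, 'b' -> b1
Encoded: j3b4g3b1


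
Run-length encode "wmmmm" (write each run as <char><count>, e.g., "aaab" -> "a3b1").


Input: 'wmmmm'
Operation: identify consecutive runs
Runs: 'w' -> w1, 'mmmm' -> m4
Encoded: w1m4


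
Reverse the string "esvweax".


Input string: 'esvweax'
Operation: reverse character order
Original order: 'e' -> 's' -> 'v' -> 'w' -> 'e' -> 'a' -> 'x'
Reversed order: 'x' -> 'a' -> 'e' -> 'w' -> 'v' -> 's' -> 'e'
Result: xaewvse


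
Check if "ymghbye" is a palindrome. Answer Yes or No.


Input string: 'ymghbye'
Reversed: 'eybhgmy'
Compare pairs: s[0]='y' vs s[6]='e' (mismatch), s[1]='m' vs s[5]='y' (mismatch), s[2]='g' vs s[4]='b' (mismatch)
Palindrome: No


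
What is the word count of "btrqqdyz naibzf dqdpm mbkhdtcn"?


Input string: 'btrqqdyz naibzf dqdpm mbkhdtcn'
Operation: split by spaces
Words found: 'btrqqdyz', 'naibzf', 'dqdpm', 'mbkhdtcn'
Word count: 4


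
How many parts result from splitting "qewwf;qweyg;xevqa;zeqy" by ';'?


Input string: 'qewwf;qweyg;xevqa;zeqy'
Delimiter: ';'
Split result: 'qewwf', 'qweyg', 'xevqa', 'zeqy'
Number of parts: 4


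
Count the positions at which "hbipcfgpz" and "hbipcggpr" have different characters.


String 1: 'hbipcfgpz'
String 2: 'hbipcggpr'
Compare each position: pos 0: 'h'=='h', pos 1: 'b'=='b', pos 2: 'i'=='i', pos 3: 'p'=='p', pos 4: 'c'=='c', pos 5: 'f'!='g', pos 6: 'g'=='g', pos 7: 'p'=='p', pos 8: 'z'!='r'
Differing positions: 2
Hamming distance: 2


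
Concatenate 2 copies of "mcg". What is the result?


Input string: 'mcg'
Operation: repeat 2 times
Concatenation: 'mcg' + 'mcg'
Result: mcgmcg


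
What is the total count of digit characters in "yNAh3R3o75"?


Input string: 'yNAh3R3o75'
Operation: count digit characters (0-9)
Scan: 'y', 'N', 'A', 'h', '3'(digit), 'R', '3'(digit), 'o', '7'(digit), '5'(digit)
Digits found: 4
Result: 4


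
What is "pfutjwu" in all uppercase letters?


Input string: 'pfutjwu'
Operation: convert each letter to uppercase
Mapping: 'p'->'P', 'f'->'F', 'u'->'U', 't'->'T', 'j'->'J', 'w'->'W', 'u'->'U'
Result: PFUTJWU


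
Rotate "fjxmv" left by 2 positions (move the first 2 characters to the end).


Input: 'fjxmv', shift = 2
Operation: split at index 2 and swap parts
Front part s[0:2] = 'fj'
Back part s[2:] = 'xmv'
Rotated = back + front = 'xmv' + 'fj'
Result: xmvfj


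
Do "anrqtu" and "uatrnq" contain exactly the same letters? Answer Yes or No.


String 1: 'anrqtu' -> sorted: 'anqrtu'
String 2: 'uatrnq' -> sorted: 'anqrtu'
Compare sorted forms: 'anqrtu' == 'anqrtu'
Anagram: Yes


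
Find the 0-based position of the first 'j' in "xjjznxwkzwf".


Input string: 'xjjznxwkzwf'
Target: 'j'
Scanning left to right: s[0]='x', s[1]='j'
First match at index: 1


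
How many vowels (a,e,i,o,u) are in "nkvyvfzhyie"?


Input string: 'nkvyvfzhyie'
Operation: count vowels (a, e, i, o, u)
Scan: s[0]='n', s[1]='k', s[2]='v', s[3]='y', s[4]='v', s[5]='f', s[6]='z', s[7]='h', s[8]='y', s[9]='i' (vowel), s[10]='e' (vowel)
Vowels found: 2
Result: 2


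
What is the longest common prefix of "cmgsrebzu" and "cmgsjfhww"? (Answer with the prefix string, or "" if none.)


String 1: 'cmgsrebzu'
String 2: 'cmgsjfhww'
Compare position by position:
pos 0: 'c' vs 'c' match
pos 1: 'm' vs 'm' match
pos 2: 'g' vs 'g' match
pos 3: 's' vs 's' match
pos 4: 'r' vs 'j' differ -> stop
Longest common prefix: "cmgs" (length 4)


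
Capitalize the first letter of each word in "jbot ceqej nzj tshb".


Input string: 'jbot ceqej nzj tshb'
Operation: capitalize first letter of each word
Word transformations: 'jbot'->'Jbot', 'ceqej'->'Ceqej', 'nzj'->'Nzj', 'tshb'->'Tshb'
Result: Jbot Ceqej Nzj Tshb


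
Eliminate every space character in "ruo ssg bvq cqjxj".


Input string: 'ruo ssg bvq cqjxj'
Operation: remove all spaces
Words: 'ruo', 'ssg', 'bvq', 'cqjxj'
Join without spaces: ruossgbvqcqjxj


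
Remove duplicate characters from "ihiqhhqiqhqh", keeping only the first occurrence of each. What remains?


Input: 'ihiqhhqiqhqh'
Operation: keep first occurrence of each character
Scan: s[0]='i' new -> keep; s[1]='h' new -> keep; s[2]='i' seen -> skip; s[3]='q' new -> keep; s[4]='h' seen -> skip; s[5]='h' seen -> skip; s[6]='q' seen -> skip; s[7]='i' seen -> skip; s[8]='q' seen -> skip; s[9]='h' seen -> skip; s[10]='q' seen -> skip; s[11]='h' seen -> skip
Result: ihq


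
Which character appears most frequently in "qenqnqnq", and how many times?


Input: 'qenqnqnq'
Operation: tally each character
Counts: 'e':1, 'n':3, 'q':4
Maximum: 'q' appears 4 times


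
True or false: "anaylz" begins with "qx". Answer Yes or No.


Input string: 'anaylz'
Prefix to check: 'qx'
First 2 characters of input: 'an'
Match: False
Result: No


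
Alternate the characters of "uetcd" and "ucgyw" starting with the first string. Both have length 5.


String 1: 'uetcd'
String 2: 'ucgyw'
Operation: alternate characters
Pairs: 'u'+'u', 'e'+'c', 't'+'g', 'c'+'y', 'd'+'w'
Result: uuectgcydw


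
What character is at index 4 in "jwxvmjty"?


Input string: 'jwxvmjty'
Operation: get character at index 4
Index mapping: s[0]='j', s[1]='w', s[2]='x', s[3]='v', s[4]='m'
Result: 'm'


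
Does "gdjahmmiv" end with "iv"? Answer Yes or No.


Input string: 'gdjahmmiv'
Suffix to check: 'iv'
Last 2 characters of input: 'iv'
Match: True
Result: Yes


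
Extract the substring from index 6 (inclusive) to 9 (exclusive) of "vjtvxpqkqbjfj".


Input string: 'vjtvxpqkqbjfj'
Operation: slice [6:9]
Extract characters: s[6]='q', s[7]='k', s[8]='q'
Result: qkq


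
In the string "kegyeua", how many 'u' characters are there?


Input string: 'kegyeua'
Target character: 'u'
Scan each position: s[5]='u'
Matches found at indices: 5
Total: 1


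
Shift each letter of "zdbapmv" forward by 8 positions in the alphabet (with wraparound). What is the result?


Input: 'zdbapmv', shift = 8
Operation: for each letter, (position + 8) mod 26
Mapping: 'z'(25+8=33, 33 mod 26=7)->'h', 'd'(3+8=11)->'l', 'b'(1+8=9)->'j', 'a'(0+8=8)->'i', 'p'(15+8=23)->'x', 'm'(12+8=20)->'u', 'v'(21+8=29, 29 mod 26=3)->'d'
Result: hljixud


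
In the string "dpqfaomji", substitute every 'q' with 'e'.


Input string: 'dpqfaomji'
Operation: replace 'q' with 'e'
Positions of 'q': 2
After replacement: dpefaomji


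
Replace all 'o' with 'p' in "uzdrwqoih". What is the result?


Input string: 'uzdrwqoih'
Operation: replace 'o' with 'p'
Positions of 'o': 6
After replacement: uzdrwqpih


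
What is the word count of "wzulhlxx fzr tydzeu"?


Input string: 'wzulhlxx fzr tydzeu'
Operation: split by spaces
Words found: 'wzulhlxx', 'fzr', 'tydzeu'
Word count: 3


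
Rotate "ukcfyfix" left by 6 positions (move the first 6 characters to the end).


Input: 'ukcfyfix', shift = 6
Operation: split at index 6 and swap parts
Front part s[0:6] = 'ukcfyf'
Back part s[6:] = 'ix'
Rotated = back + front = 'ix' + 'ukcfyf'
Result: ixukcfyf


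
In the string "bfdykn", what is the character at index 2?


Input string: 'bfdykn'
Operation: get character at index 2
Index mapping: s[0]='b', s[1]='f', s[2]='d'
Result: 'd'


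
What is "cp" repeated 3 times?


Input string: 'cp'
Operation: repeat 3 times
Concatenation: 'cp' + 'cp' + 'cp'
Result: cpcpcp


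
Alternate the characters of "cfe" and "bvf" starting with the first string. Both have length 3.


String 1: 'cfe'
String 2: 'bvf'
Operation: alternate characters
Pairs: 'c'+'b', 'f'+'v', 'e'+'f'
Result: cbfvef


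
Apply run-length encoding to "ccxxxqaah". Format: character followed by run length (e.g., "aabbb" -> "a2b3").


Input: 'ccxxxqaah'
Operation: identify consecutive runs
Runs: 'cc' -> c2, 'xxx' -> x3, 'q' -> q1, 'aa' -> a2, 'h' -> h1
Encoded: c2x3q1a2h1


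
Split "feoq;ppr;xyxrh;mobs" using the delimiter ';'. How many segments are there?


Input string: 'feoq;ppr;xyxrh;mobs'
Delimiter: ';'
Split result: 'feoq', 'ppr', 'xyxrh', 'mobs'
Number of parts: 4


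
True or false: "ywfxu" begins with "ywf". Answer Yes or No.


Input string: 'ywfxu'
Prefix to check: 'ywf'
First 3 characters of input: 'ywf'
Match: True
Result: Yes


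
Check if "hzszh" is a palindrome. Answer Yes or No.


Input string: 'hzszh'
Reversed: 'hzszh'
Compare pairs: s[0]='h' vs s[4]='h' (match), s[1]='z' vs s[3]='z' (match)
Palindrome: Yes


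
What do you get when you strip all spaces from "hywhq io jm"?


Input string: 'hywhq io jm'
Operation: remove all spaces
Words: 'hywhq', 'io', 'jm'
Join without spaces: hywhqiojm


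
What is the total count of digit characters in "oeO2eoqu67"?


Input string: 'oeO2eoqu67'
Operation: count digit characters (0-9)
Scan: 'o', 'e', 'O', '2'(digit), 'e', 'o', 'q', 'u', '6'(digit), '7'(digit)
Digits found: 3
Result: 3


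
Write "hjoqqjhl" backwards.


Input string: 'hjoqqjhl'
Operation: reverse character order
Original order: 'h' -> 'j' -> 'o' -> 'q' -> 'q' -> 'j' -> 'h' -> 'l'
Reversed order: 'l' -> 'h' -> 'j' -> 'q' -> 'q' -> 'o' -> 'j' -> 'h'
Result: lhjqqojh


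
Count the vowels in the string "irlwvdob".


Input string: 'irlwvdob'
Operation: count vowels (a, e, i, o, u)
Scan: s[0]='i' (vowel), s[1]='r', s[2]='l', s[3]='w', s[4]='v', s[5]='d', s[6]='o' (vowel), s[7]='b'
Vowels found: 2
Result: 2
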